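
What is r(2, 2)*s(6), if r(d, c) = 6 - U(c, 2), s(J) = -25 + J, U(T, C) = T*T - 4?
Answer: -114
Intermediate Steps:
U(T, C) = -4 + T² (U(T, C) = T² - 4 = -4 + T²)
r(d, c) = 10 - c² (r(d, c) = 6 - (-4 + c²) = 6 + (4 - c²) = 10 - c²)
r(2, 2)*s(6) = (10 - 1*2²)*(-25 + 6) = (10 - 1*4)*(-19) = (10 - 4)*(-19) = 6*(-19) = -114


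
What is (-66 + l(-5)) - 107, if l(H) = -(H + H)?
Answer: -163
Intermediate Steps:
l(H) = -2*H
(-66 + l(-5)) - 107 = (-66 - 2*(-5)) - 107 = (-66 + 10) - 107 = -56 - 107 = -163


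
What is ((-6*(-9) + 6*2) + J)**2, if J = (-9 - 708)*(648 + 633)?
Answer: 843478764921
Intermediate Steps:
J = -918477 (J = -717*1281 = -918477)
((-6*(-9) + 6*2) + J)**2 = ((-6*(-9) + 6*2) - 918477)**2 = ((54 + 12) - 918477)**2 = (66 - 918477)**2 = (-918411)**2 = 843478764921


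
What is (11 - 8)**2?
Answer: 9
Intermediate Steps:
(11 - 8)**2 = 3**2 = 9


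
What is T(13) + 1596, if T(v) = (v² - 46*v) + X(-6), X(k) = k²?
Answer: 1203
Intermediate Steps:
T(v) = 36 + v² - 46*v (T(v) = (v² - 46*v) + (-6)² = (v² - 46*v) + 36 = 36 + v² - 46*v)
T(13) + 1596 = (36 + 13² - 46*13) + 1596 = (36 + 169 - 598) + 1596 = -393 + 1596 = 1203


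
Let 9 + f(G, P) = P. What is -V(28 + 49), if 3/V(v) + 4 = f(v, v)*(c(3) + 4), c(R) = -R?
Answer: -3/64 ≈ -0.046875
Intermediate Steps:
f(G, P) = -9 + P
V(v) = 3/(-13 + v) (V(v) = 3/(-4 + (-9 + v)*(-1*3 + 4)) = 3/(-4 + (-9 + v)*(-3 + 4)) = 3/(-4 + (-9 + v)*1) = 3/(-4 + (-9 + v)) = 3/(-13 + v))
-V(28 + 49) = -3/(-13 + (28 + 49)) = -3/(-13 + 77) = -3/64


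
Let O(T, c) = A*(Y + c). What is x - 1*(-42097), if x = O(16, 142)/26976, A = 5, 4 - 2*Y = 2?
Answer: 1135609387/26976 ≈ 42097.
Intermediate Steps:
Y = 1 (Y = 2 - 1/2*2 = 2 - 1 = 1)
O(T, c) = 5 + 5*c (O(T, c) = 5*(1 + c) = 5 + 5*c)
x = 715/26976 (x = (5 + 5*142)/26976 = (5 + 710)*(1/26976) = 715*(1/26976) = 715/26976 ≈ 0.026505)
x - 1*(-42097) = 715/26976 - 1*(-42097) = 715/26976 + 42097 = 1135609387/26976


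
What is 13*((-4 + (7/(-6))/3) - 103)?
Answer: -25129/18 ≈ -1396.1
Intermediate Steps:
13*((-4 + (7/(-6))/3) - 103) = 13*((-4 + (7*(-1/6))*(1/3)) - 103) = 13*((-4 - 7/6*1/3) - 103) = 13*((-4 - 7/18) - 103) = 13*(-79/18 - 103) = 13*(-1933/18) = -25129/18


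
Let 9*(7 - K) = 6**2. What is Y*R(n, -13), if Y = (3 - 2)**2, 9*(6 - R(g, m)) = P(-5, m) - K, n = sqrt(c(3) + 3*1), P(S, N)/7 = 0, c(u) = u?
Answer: 19/3 ≈ 6.3333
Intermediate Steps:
P(S, N) = 0 (P(S, N) = 7*0 = 0)
n = sqrt(6) (n = sqrt(3 + 3*1) = sqrt(3 + 3) = sqrt(6) ≈ 2.4495)
K = 3 (K = 7 - 1/9*6**2 = 7 - 1/9*36 = 7 - 4 = 3)
R(g, m) = 19/3 (R(g, m) = 6 - (0 - 1*3)/9 = 6 - (0 - 3)/9 = 6 - 1/9*(-3) = 6 + 1/3 = 19/3)
Y = 1 (Y = 1**2 = 1)
Y*R(n, -13) = 1*(19/3) = 19/3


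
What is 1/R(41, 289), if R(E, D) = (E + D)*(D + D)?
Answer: 1/190740 ≈ 5.2427e-6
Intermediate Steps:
R(E, D) = 2*D*(D + E) (R(E, D) = (D + E)*(2*D) = 2*D*(D + E))
1/R(41, 289) = 1/(2*289*(289 + 41)) = 1/(2*289*330) = 1/190740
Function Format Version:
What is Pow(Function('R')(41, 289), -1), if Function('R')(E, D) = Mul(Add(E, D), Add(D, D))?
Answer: Rational(1, 190740) ≈ 5.2427e-6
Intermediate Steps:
Function('R')(E, D) = Mul(2, D, Add(D, E)) (Function('R')(E, D) = Mul(Add(D, E), Mul(2, D)) = Mul(2, D, Add(D, E)))
Pow(Function('R')(41, 289), -1) = Pow(Mul(2, 289, Add(289, 41)), -1) = Pow(Mul(2, 289, 330), -1) = Pow(190740, -1) = Rational(1, 190740)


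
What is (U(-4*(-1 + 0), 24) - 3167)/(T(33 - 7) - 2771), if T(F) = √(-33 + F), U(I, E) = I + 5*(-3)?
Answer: 4403119/3839224 + 1589*I*√7/3839224 ≈ 1.1469 + 0.001095*I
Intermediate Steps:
U(I, E) = -15 + I (U(I, E) = I - 15 = -15 + I)
(U(-4*(-1 + 0), 24) - 3167)/(T(33 - 7) - 2771) = ((-15 - 4*(-1 + 0)) - 3167)/(√(-33 + (33 - 7)) - 2771) = ((-15 - 4*(-1)) - 3167)/(√(-33 + 26) - 2771) = ((-15 + 4) - 3167)/(√(-7) - 2771) = (-11 - 3167)/(I*√7 - 2771) = -3178/(-2771 + I*√7)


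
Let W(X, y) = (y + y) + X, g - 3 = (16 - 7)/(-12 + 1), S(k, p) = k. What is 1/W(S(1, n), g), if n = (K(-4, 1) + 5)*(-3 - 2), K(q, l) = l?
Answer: 11/59 ≈ 0.18644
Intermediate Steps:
n = -30 (n = (1 + 5)*(-3 - 2) = 6*(-5) = -30)
g = 24/11 (g = 3 + (16 - 7)/(-12 + 1) = 3 + 9/(-11) = 3 + 9*(-1/11) = 3 - 9/11 = 24/11 ≈ 2.1818)
W(X, y) = X + 2*y (W(X, y) = 2*y + X = X + 2*y)
1/W(S(1, n), g) = 1/(1 + 2*(24/11)) = 1/(1 + 48/11) = 1/(59/11) = 11/59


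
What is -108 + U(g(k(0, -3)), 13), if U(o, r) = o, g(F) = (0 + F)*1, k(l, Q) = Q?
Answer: -111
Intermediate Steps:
g(F) = F (g(F) = F*1 = F)
-108 + U(g(k(0, -3)), 13) = -108 - 3 = -111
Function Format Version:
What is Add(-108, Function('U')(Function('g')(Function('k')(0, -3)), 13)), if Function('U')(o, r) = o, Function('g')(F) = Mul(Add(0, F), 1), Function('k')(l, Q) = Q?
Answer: -111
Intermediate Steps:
Function('g')(F) = F (Function('g')(F) = Mul(F, 1) = F)
Add(-108, Function('U')(Function('g')(Function('k')(0, -3)), 13)) = Add(-108, -3) = -111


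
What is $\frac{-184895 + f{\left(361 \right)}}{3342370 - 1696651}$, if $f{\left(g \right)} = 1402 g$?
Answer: $\frac{321227}{1645719} \approx 0.19519$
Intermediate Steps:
$\frac{-184895 + f{\left(361 \right)}}{3342370 - 1696651} = \frac{-184895 + 1402 \cdot 361}{3342370 - 1696651} = \frac{-184895 + 506122}{1645719} = 321227 \cdot \frac{1}{1645719} = \frac{321227}{1645719}$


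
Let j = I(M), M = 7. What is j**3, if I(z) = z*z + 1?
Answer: 125000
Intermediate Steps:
I(z) = 1 + z**2 (I(z) = z**2 + 1 = 1 + z**2)
j = 50 (j = 1 + 7**2 = 1 + 49 = 50)
j**3 = 50**3 = 125000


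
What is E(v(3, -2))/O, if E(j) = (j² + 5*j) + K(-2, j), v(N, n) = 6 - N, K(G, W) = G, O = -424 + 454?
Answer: 11/15 ≈ 0.73333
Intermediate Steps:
O = 30
E(j) = -2 + j² + 5*j (E(j) = (j² + 5*j) - 2 = -2 + j² + 5*j)
E(v(3, -2))/O = (-2 + (6 - 1*3)² + 5*(6 - 1*3))/30 = (-2 + (6 - 3)² + 5*(6 - 3))*(1/30) = (-2 + 3² + 5*3)*(1/30) = (-2 + 9 + 15)*(1/30) = 22*(1/30) = 11/15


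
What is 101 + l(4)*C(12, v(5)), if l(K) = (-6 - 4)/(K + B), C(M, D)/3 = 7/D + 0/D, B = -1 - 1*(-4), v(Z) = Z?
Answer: 95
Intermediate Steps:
B = 3 (B = -1 + 4 = 3)
C(M, D) = 21/D (C(M, D) = 3*(7/D + 0/D) = 3*(7/D + 0) = 3*(7/D) = 21/D)
l(K) = -10/(3 + K) (l(K) = (-6 - 4)/(K + 3) = -10/(3 + K))
101 + l(4)*C(12, v(5)) = 101 + (-10/(3 + 4))*(21/5) = 101 + (-10/7)*(21*(1/5)) = 101 - 10*1/7*(21/5) = 101 - 10/7*21/5 = 101 - 6 = 95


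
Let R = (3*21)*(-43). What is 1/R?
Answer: -1/2709 ≈ -0.00036914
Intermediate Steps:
R = -2709 (R = 63*(-43) = -2709)
1/R = 1/(-2709) = -1/2709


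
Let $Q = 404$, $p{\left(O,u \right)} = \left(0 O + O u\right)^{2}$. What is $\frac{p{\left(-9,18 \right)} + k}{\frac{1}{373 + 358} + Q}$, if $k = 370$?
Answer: $\frac{19454834}{295325} \approx 65.876$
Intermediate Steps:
$p{\left(O,u \right)} = O^{2} u^{2}$ ($p{\left(O,u \right)} = \left(0 + O u\right)^{2} = \left(O u\right)^{2} = O^{2} u^{2}$)
$\frac{p{\left(-9,18 \right)} + k}{\frac{1}{373 + 358} + Q} = \frac{\left(-9\right)^{2} \cdot 18^{2} + 370}{\frac{1}{373 + 358} + 404} = \frac{81 \cdot 324 + 370}{\frac{1}{731} + 404} = \frac{26244 + 370}{\frac{1}{731} + 404} = \frac{26614}{\frac{295325}{731}} = 26614 \cdot \frac{731}{295325} = \frac{19454834}{295325}$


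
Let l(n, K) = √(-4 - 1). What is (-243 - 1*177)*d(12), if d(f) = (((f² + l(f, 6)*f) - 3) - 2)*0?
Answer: 0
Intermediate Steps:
l(n, K) = I*√5 (l(n, K) = √(-5) = I*√5)
d(f) = 0 (d(f) = (((f² + (I*√5)*f) - 3) - 2)*0 = (((f² + I*f*√5) - 3) - 2)*0 = ((-3 + f² + I*f*√5) - 2)*0 = (-5 + f² + I*f*√5)*0 = 0)
(-243 - 1*177)*d(12) = (-243 - 1*177)*0 = (-243 - 177)*0 = -420*0 = 0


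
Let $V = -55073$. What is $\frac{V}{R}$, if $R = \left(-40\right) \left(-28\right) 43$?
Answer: $- \frac{55073}{48160} \approx -1.1435$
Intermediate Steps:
$R = 48160$ ($R = 1120 \cdot 43 = 48160$)
$\frac{V}{R} = - \frac{55073}{48160}$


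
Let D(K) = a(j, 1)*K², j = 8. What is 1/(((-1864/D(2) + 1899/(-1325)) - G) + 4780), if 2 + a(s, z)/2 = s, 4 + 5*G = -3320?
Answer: 7950/42966041 ≈ 0.00018503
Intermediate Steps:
G = -3324/5 (G = -⅘ + (⅕)*(-3320) = -⅘ - 664 = -3324/5 ≈ -664.80)
a(s, z) = -4 + 2*s
D(K) = 12*K² (D(K) = (-4 + 2*8)*K² = (-4 + 16)*K² = 12*K²)
1/(((-1864/D(2) + 1899/(-1325)) - G) + 4780) = 1/(((-1864/(12*2²) + 1899/(-1325)) - 1*(-3324/5)) + 4780) = 1/(((-1864/(12*4) + 1899*(-1/1325)) + 3324/5) + 4780) = 1/(((-1864/48 - 1899/1325) + 3324/5) + 4780) = 1/(((-1864*1/48 - 1899/1325) + 3324/5) + 4780) = 1/(((-233/6 - 1899/1325) + 3324/5) + 4780) = 1/((-320119/7950 + 3324/5) + 4780) = 1/(4965041/7950 + 4780) = 1/(42966041/7950) = 7950/42966041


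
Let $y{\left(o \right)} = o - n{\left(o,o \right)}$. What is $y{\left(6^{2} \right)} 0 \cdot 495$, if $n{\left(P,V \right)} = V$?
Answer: $0$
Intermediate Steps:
$y{\left(o \right)} = 0$ ($y{\left(o \right)} = o - o = 0$)
$y{\left(6^{2} \right)} 0 \cdot 495 = 0 \cdot 0 \cdot 495 = 0 \cdot 495 = 0$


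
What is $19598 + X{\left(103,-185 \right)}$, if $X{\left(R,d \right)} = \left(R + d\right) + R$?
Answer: $19619$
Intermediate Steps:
$X{\left(R,d \right)} = d + 2 R$
$19598 + X{\left(103,-185 \right)} = 19598 + \left(-185 + 2 \cdot 103\right) = 19598 + \left(-185 + 206\right) = 19598 + 21 = 19619$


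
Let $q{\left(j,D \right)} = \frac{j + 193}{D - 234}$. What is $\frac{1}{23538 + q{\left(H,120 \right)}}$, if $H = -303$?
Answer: $\frac{57}{1341721} \approx 4.2483 \cdot 10^{-5}$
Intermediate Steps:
$q{\left(j,D \right)} = \frac{193 + j}{-234 + D}$
$\frac{1}{23538 + q{\left(H,120 \right)}} = \frac{1}{23538 + \frac{193 - 303}{-234 + 120}} = \frac{1}{23538 + \frac{1}{-114} \left(-110\right)} = \frac{1}{23538 - - \frac{55}{57}} = \frac{1}{23538 + \frac{55}{57}} = \frac{1}{\frac{1341721}{57}} = \frac{57}{1341721}$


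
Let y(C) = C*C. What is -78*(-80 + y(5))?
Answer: 4290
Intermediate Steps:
y(C) = C**2
-78*(-80 + y(5)) = -78*(-80 + 5**2) = -78*(-80 + 25) = -78*(-55) = 4290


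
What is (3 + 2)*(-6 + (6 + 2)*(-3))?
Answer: -150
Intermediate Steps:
(3 + 2)*(-6 + (6 + 2)*(-3)) = 5*(-6 + 8*(-3)) = 5*(-6 - 24) = 5*(-30) = -150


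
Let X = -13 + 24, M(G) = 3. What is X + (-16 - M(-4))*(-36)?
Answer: 695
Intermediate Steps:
X = 11
X + (-16 - M(-4))*(-36) = 11 + (-16 - 1*3)*(-36) = 11 + (-16 - 3)*(-36) = 11 - 19*(-36) = 11 + 684 = 695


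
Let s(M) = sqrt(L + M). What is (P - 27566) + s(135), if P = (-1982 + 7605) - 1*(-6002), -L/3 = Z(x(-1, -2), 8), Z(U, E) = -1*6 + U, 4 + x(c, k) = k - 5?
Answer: -15941 + sqrt(186) ≈ -15927.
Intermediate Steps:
x(c, k) = -9 + k (x(c, k) = -4 + (k - 5) = -4 + (-5 + k) = -9 + k)
Z(U, E) = -6 + U
L = 51 (L = -3*(-6 + (-9 - 2)) = -3*(-6 - 11) = -3*(-17) = 51)
s(M) = sqrt(51 + M)
P = 11625 (P = 5623 + 6002 = 11625)
(P - 27566) + s(135) = (11625 - 27566) + sqrt(51 + 135) = -15941 + sqrt(186)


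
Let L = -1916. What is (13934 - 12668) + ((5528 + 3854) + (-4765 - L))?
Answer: 7799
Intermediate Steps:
(13934 - 12668) + ((5528 + 3854) + (-4765 - L)) = (13934 - 12668) + ((5528 + 3854) + (-4765 - 1*(-1916))) = 1266 + (9382 + (-4765 + 1916)) = 1266 + (9382 - 2849) = 1266 + 6533 = 7799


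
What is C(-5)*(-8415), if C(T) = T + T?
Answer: 84150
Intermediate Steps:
C(T) = 2*T
C(-5)*(-8415) = (2*(-5))*(-8415) = -10*(-8415) = 84150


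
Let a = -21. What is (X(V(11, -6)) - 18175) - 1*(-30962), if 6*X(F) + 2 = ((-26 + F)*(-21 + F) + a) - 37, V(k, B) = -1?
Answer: 12876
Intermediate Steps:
X(F) = -10 + (-26 + F)*(-21 + F)/6 (X(F) = -⅓ + (((-26 + F)*(-21 + F) - 21) - 37)/6 = -⅓ + ((-21 + (-26 + F)*(-21 + F)) - 37)/6 = -⅓ + (-58 + (-26 + F)*(-21 + F))/6 = -⅓ + (-29/3 + (-26 + F)*(-21 + F)/6) = -10 + (-26 + F)*(-21 + F)/6)
(X(V(11, -6)) - 18175) - 1*(-30962) = ((81 - 47/6*(-1) + (⅙)*(-1)²) - 18175) - 1*(-30962) = ((81 + 47/6 + (⅙)*1) - 18175) + 30962 = ((81 + 47/6 + ⅙) - 18175) + 30962 = (89 - 18175) + 30962 = -18086 + 30962 = 12876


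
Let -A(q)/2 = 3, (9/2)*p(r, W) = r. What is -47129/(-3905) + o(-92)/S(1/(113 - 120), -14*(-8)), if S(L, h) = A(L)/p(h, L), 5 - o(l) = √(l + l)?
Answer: -914317/105435 + 224*I*√46/27 ≈ -8.6719 + 56.268*I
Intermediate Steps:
p(r, W) = 2*r/9
A(q) = -6 (A(q) = -2*3 = -6)
o(l) = 5 - √2*√l (o(l) = 5 - √(l + l) = 5 - √(2*l) = 5 - √2*√l)
S(L, h) = -27/h (S(L, h) = -6*9/(2*h) = -27/h)
-47129/(-3905) + o(-92)/S(1/(113 - 120), -14*(-8)) = -47129/(-3905) + (5 - √2*√(-92))/((-27/((-14*(-8))))) = -47129*(-1/3905) + (5 - √2*2*I*√23)/((-27/112)) = 47129/3905 + (5 - 2*I*√46)/((-27*1/112)) = 47129/3905 + (5 - 2*I*√46)/(-27/112) = 47129/3905 + (5 - 2*I*√46)*(-112/27) = 47129/3905 + (-560/27 + 224*I*√46/27) = -914317/105435 + 224*I*√46/27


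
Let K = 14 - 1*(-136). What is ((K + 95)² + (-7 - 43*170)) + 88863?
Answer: 141571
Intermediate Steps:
K = 150 (K = 14 + 136 = 150)
((K + 95)² + (-7 - 43*170)) + 88863 = ((150 + 95)² + (-7 - 43*170)) + 88863 = (245² + (-7 - 7310)) + 88863 = (60025 - 7317) + 88863 = 52708 + 88863 = 141571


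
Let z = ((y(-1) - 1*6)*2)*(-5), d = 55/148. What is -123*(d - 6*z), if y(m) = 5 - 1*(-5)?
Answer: -4375725/148 ≈ -29566.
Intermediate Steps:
y(m) = 10 (y(m) = 5 + 5 = 10)
d = 55/148 (d = 55*(1/148) = 55/148 ≈ 0.37162)
z = -40 (z = ((10 - 1*6)*2)*(-5) = ((10 - 6)*2)*(-5) = (4*2)*(-5) = 8*(-5) = -40)
-123*(d - 6*z) = -123*(55/148 - 6*(-40)) = -123*(55/148 + 240) = -123*35575/148 = -4375725/148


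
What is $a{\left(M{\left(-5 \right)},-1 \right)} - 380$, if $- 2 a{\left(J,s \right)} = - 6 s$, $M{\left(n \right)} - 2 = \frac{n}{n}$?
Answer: $-383$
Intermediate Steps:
$M{\left(n \right)} = 3$ ($M{\left(n \right)} = 2 + \frac{n}{n} = 2 + 1 = 3$)
$a{\left(J,s \right)} = 3 s$ ($a{\left(J,s \right)} = - \frac{\left(-6\right) s}{2} = 3 s$)
$a{\left(M{\left(-5 \right)},-1 \right)} - 380 = 3 \left(-1\right) - 380 = -3 - 380 = -383$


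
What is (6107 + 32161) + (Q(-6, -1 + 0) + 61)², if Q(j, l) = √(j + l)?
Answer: 41982 + 122*I*√7 ≈ 41982.0 + 322.78*I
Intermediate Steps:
(6107 + 32161) + (Q(-6, -1 + 0) + 61)² = (6107 + 32161) + (√(-6 + (-1 + 0)) + 61)² = 38268 + (√(-6 - 1) + 61)² = 38268 + (√(-7) + 61)² = 38268 + (I*√7 + 61)² = 38268 + (61 + I*√7)²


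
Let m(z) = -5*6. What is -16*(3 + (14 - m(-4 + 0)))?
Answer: -752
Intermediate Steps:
m(z) = -30
-16*(3 + (14 - m(-4 + 0))) = -16*(3 + (14 - 1*(-30))) = -16*(3 + (14 + 30)) = -16*(3 + 44) = -16*47 = -752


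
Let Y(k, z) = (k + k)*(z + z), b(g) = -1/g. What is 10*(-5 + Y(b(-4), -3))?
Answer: -80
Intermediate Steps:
Y(k, z) = 4*k*z (Y(k, z) = (2*k)*(2*z) = 4*k*z)
10*(-5 + Y(b(-4), -3)) = 10*(-5 + 4*(-1/(-4))*(-3)) = 10*(-5 + 4*(-1*(-1/4))*(-3)) = 10*(-5 + 4*(1/4)*(-3)) = 10*(-5 - 3) = 10*(-8) = -80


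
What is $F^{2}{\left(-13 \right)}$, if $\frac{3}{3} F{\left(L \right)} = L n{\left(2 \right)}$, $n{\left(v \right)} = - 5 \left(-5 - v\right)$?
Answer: $207025$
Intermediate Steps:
$n{\left(v \right)} = 25 + 5 v$
$F{\left(L \right)} = 35 L$ ($F{\left(L \right)} = L \left(25 + 5 \cdot 2\right) = L \left(25 + 10\right) = L 35 = 35 L$)
$F^{2}{\left(-13 \right)} = \left(35 \left(-13\right)\right)^{2} = \left(-455\right)^{2} = 207025$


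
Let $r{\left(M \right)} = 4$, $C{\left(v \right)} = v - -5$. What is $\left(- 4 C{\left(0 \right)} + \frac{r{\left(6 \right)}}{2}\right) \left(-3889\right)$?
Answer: $70002$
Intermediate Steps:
$C{\left(v \right)} = 5 + v$ ($C{\left(v \right)} = v + 5 = 5 + v$)
$\left(- 4 C{\left(0 \right)} + \frac{r{\left(6 \right)}}{2}\right) \left(-3889\right) = \left(- 4 \left(5 + 0\right) + \frac{4}{2}\right) \left(-3889\right) = \left(\left(-4\right) 5 + 4 \cdot \frac{1}{2}\right) \left(-3889\right) = \left(-20 + 2\right) \left(-3889\right) = \left(-18\right) \left(-3889\right) = 70002$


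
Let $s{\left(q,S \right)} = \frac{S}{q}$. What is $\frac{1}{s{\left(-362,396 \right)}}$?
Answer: $- \frac{181}{198} \approx -0.91414$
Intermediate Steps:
$\frac{1}{s{\left(-362,396 \right)}} = \frac{1}{396 \frac{1}{-362}} = \frac{1}{396 \left(- \frac{1}{362}\right)} = \frac{1}{- \frac{198}{181}} = - \frac{181}{198}$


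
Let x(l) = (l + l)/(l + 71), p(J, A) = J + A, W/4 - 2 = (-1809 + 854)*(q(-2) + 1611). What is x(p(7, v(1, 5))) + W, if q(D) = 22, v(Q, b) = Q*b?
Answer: -517758292/83 ≈ -6.2380e+6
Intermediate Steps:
W = -6238052 (W = 8 + 4*((-1809 + 854)*(22 + 1611)) = 8 + 4*(-955*1633) = 8 + 4*(-1559515) = 8 - 6238060 = -6238052)
p(J, A) = A + J
x(l) = 2*l/(71 + l) (x(l) = (2*l)/(71 + l) = 2*l/(71 + l))
x(p(7, v(1, 5))) + W = 2*(1*5 + 7)/(71 + (1*5 + 7)) - 6238052 = 2*(5 + 7)/(71 + (5 + 7)) - 6238052 = 2*12/(71 + 12) - 6238052 = 2*12/83 - 6238052 = 2*12*(1/83) - 6238052 = 24/83 - 6238052 = -517758292/83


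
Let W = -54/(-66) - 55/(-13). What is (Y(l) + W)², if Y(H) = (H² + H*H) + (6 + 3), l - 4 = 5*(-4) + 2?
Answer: 3371544225/20449 ≈ 1.6488e+5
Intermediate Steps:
l = -14 (l = 4 + (5*(-4) + 2) = 4 + (-20 + 2) = 4 - 18 = -14)
W = 722/143 (W = -54*(-1/66) - 55*(-1/13) = 9/11 + 55/13 = 722/143 ≈ 5.0490)
Y(H) = 9 + 2*H² (Y(H) = (H² + H²) + 9 = 2*H² + 9 = 9 + 2*H²)
(Y(l) + W)² = ((9 + 2*(-14)²) + 722/143)² = ((9 + 2*196) + 722/143)² = ((9 + 392) + 722/143)² = (401 + 722/143)² = (58065/143)² = 3371544225/20449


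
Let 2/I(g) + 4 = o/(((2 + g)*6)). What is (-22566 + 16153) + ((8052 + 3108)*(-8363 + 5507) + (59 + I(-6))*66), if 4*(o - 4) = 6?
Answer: -6470728573/203 ≈ -3.1876e+7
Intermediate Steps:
o = 11/2 (o = 4 + (¼)*6 = 4 + 3/2 = 11/2 ≈ 5.5000)
I(g) = 2/(-4 + 11/(2*(12 + 6*g))) (I(g) = 2/(-4 + 11/(2*(((2 + g)*6)))) = 2/(-4 + 11/(2*(12 + 6*g))))
(-22566 + 16153) + ((8052 + 3108)*(-8363 + 5507) + (59 + I(-6))*66) = (-22566 + 16153) + ((8052 + 3108)*(-8363 + 5507) + (59 + 24*(-2 - 1*(-6))/(85 + 48*(-6)))*66) = -6413 + (11160*(-2856) + (59 + 24*(-2 + 6)/(85 - 288))*66) = -6413 + (-31872960 + (59 + 24*4/(-203))*66) = -6413 + (-31872960 + (59 + 24*(-1/203)*4)*66) = -6413 + (-31872960 + (59 - 96/203)*66) = -6413 + (-31872960 + (11881/203)*66) = -6413 + (-31872960 + 784146/203) = -6413 - 6469426734/203 = -6470728573/203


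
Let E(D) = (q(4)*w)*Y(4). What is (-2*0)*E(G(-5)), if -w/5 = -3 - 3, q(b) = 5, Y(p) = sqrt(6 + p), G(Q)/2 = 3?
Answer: 0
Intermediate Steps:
G(Q) = 6 (G(Q) = 2*3 = 6)
w = 30 (w = -5*(-3 - 3) = -5*(-6) = 30)
E(D) = 150*sqrt(10) (E(D) = (5*30)*sqrt(6 + 4) = 150*sqrt(10))
(-2*0)*E(G(-5)) = (-2*0)*(150*sqrt(10)) = 0*(150*sqrt(10)) = 0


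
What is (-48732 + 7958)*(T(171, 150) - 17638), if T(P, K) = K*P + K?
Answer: -332797388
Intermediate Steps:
T(P, K) = K + K*P
(-48732 + 7958)*(T(171, 150) - 17638) = (-48732 + 7958)*(150*(1 + 171) - 17638) = -40774*(150*172 - 17638) = -40774*(25800 - 17638) = -40774*8162 = -332797388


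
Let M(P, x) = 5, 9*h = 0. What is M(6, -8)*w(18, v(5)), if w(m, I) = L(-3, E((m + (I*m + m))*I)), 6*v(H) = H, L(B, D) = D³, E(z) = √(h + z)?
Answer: 425*√170/4 ≈ 1385.3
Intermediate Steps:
h = 0 (h = (⅑)*0 = 0)
E(z) = √z (E(z) = √(0 + z) = √z)
v(H) = H/6
w(m, I) = (I*(2*m + I*m))^(3/2) (w(m, I) = (√((m + (I*m + m))*I))³ = (√((m + (m + I*m))*I))³ = (√((2*m + I*m)*I))³ = (√(I*(2*m + I*m)))³ = (I*(2*m + I*m))^(3/2))
M(6, -8)*w(18, v(5)) = 5*(((⅙)*5)*18*(2 + (⅙)*5))^(3/2) = 5*((⅚)*18*(2 + ⅚))^(3/2) = 5*((⅚)*18*(17/6))^(3/2) = 5*(85/2)^(3/2) = 5*(85*√170/4) = 425*√170/4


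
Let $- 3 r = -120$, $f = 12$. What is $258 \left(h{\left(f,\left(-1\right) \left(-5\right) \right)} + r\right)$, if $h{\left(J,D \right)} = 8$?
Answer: $12384$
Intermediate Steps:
$r = 40$ ($r = \left(- \frac{1}{3}\right) \left(-120\right) = 40$)
$258 \left(h{\left(f,\left(-1\right) \left(-5\right) \right)} + r\right) = 258 \left(8 + 40\right) = 258 \cdot 48 = 12384$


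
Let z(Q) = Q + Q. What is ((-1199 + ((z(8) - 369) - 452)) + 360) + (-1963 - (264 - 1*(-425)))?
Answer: -4296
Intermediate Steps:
z(Q) = 2*Q
((-1199 + ((z(8) - 369) - 452)) + 360) + (-1963 - (264 - 1*(-425))) = ((-1199 + ((2*8 - 369) - 452)) + 360) + (-1963 - (264 - 1*(-425))) = ((-1199 + ((16 - 369) - 452)) + 360) + (-1963 - (264 + 425)) = ((-1199 + (-353 - 452)) + 360) + (-1963 - 1*689) = ((-1199 - 805) + 360) + (-1963 - 689) = (-2004 + 360) - 2652 = -1644 - 2652 = -4296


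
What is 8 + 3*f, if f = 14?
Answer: 50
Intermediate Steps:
8 + 3*f = 8 + 3*14 = 8 + 42 = 50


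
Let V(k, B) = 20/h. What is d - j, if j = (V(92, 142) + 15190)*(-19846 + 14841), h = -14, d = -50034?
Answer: 75968766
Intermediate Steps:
V(k, B) = -10/7 (V(k, B) = 20/(-14) = 20*(-1/14) = -10/7)
j = -76018800 (j = (-10/7 + 15190)*(-19846 + 14841) = (106320/7)*(-5005) = -76018800)
d - j = -50034 - 1*(-76018800) = -50034 + 76018800 = 75968766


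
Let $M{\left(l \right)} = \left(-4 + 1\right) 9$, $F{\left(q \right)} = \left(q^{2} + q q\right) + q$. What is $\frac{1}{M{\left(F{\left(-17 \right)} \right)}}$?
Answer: $- \frac{1}{27} \approx -0.037037$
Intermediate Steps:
$F{\left(q \right)} = q + 2 q^{2}$ ($F{\left(q \right)} = \left(q^{2} + q^{2}\right) + q = 2 q^{2} + q = q + 2 q^{2}$)
$M{\left(l \right)} = -27$ ($M{\left(l \right)} = \left(-3\right) 9 = -27$)
$\frac{1}{M{\left(F{\left(-17 \right)} \right)}} = \frac{1}{-27} = - \frac{1}{27}$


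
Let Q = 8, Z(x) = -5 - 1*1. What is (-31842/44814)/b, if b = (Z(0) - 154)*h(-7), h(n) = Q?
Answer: 5307/9560320 ≈ 0.00055511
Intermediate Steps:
Z(x) = -6 (Z(x) = -5 - 1 = -6)
h(n) = 8
b = -1280 (b = (-6 - 154)*8 = -160*8 = -1280)
(-31842/44814)/b = -31842/44814/(-1280) = -31842*1/44814*(-1/1280) = -5307/7469*(-1/1280) = 5307/9560320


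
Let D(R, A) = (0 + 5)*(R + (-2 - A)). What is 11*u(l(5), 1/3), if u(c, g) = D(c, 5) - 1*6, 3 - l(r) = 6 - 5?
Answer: -341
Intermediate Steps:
D(R, A) = -10 - 5*A + 5*R (D(R, A) = 5*(-2 + R - A) = -10 - 5*A + 5*R)
l(r) = 2 (l(r) = 3 - (6 - 5) = 3 - 1*1 = 3 - 1 = 2)
u(c, g) = -41 + 5*c (u(c, g) = (-10 - 5*5 + 5*c) - 1*6 = (-10 - 25 + 5*c) - 6 = (-35 + 5*c) - 6 = -41 + 5*c)
11*u(l(5), 1/3) = 11*(-41 + 5*2) = 11*(-41 + 10) = 11*(-31) = -341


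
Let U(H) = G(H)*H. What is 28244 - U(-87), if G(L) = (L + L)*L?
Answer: 1345250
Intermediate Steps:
G(L) = 2*L² (G(L) = (2*L)*L = 2*L²)
U(H) = 2*H³ (U(H) = (2*H²)*H = 2*H³)
28244 - U(-87) = 28244 - 2*(-87)³ = 28244 - 2*(-658503) = 28244 - 1*(-1317006) = 28244 + 1317006 = 1345250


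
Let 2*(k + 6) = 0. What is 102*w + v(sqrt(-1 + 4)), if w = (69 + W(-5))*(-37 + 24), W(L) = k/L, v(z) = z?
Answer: -465426/5 + sqrt(3) ≈ -93084.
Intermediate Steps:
k = -6 (k = -6 + (1/2)*0 = -6 + 0 = -6)
W(L) = -6/L
w = -4563/5 (w = (69 - 6/(-5))*(-37 + 24) = (69 - 6*(-1/5))*(-13) = (69 + 6/5)*(-13) = (351/5)*(-13) = -4563/5 ≈ -912.60)
102*w + v(sqrt(-1 + 4)) = 102*(-4563/5) + sqrt(-1 + 4) = -465426/5 + sqrt(3)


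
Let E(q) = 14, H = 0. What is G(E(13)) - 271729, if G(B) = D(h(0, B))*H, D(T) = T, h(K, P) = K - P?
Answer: -271729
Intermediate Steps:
G(B) = 0 (G(B) = (0 - B)*0 = -B*0 = 0)
G(E(13)) - 271729 = 0 - 271729 = -271729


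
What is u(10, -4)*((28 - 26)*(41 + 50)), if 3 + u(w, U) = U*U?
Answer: 2366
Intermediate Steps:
u(w, U) = -3 + U**2 (u(w, U) = -3 + U*U = -3 + U**2)
u(10, -4)*((28 - 26)*(41 + 50)) = (-3 + (-4)**2)*((28 - 26)*(41 + 50)) = (-3 + 16)*(2*91) = 13*182 = 2366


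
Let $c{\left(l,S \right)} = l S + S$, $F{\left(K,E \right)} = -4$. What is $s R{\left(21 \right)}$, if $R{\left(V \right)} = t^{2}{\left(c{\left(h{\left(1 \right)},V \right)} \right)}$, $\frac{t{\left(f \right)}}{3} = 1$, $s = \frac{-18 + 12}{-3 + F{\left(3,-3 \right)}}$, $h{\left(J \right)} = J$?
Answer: $\frac{54}{7} \approx 7.7143$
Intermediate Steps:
$c{\left(l,S \right)} = S + S l$ ($c{\left(l,S \right)} = S l + S = S + S l$)
$s = \frac{6}{7}$ ($s = \frac{-18 + 12}{-3 - 4} = - \frac{6}{-7} = \left(-6\right) \left(- \frac{1}{7}\right) = \frac{6}{7} \approx 0.85714$)
$t{\left(f \right)} = 3$ ($t{\left(f \right)} = 3 \cdot 1 = 3$)
$R{\left(V \right)} = 9$ ($R{\left(V \right)} = 3^{2} = 9$)
$s R{\left(21 \right)} = \frac{6}{7} \cdot 9 = \frac{54}{7}$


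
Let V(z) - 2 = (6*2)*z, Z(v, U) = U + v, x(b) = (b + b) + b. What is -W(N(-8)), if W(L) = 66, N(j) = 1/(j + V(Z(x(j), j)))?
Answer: -66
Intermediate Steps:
x(b) = 3*b (x(b) = 2*b + b = 3*b)
V(z) = 2 + 12*z (V(z) = 2 + (6*2)*z = 2 + 12*z)
N(j) = 1/(2 + 49*j) (N(j) = 1/(j + (2 + 12*(j + 3*j))) = 1/(j + (2 + 12*(4*j))) = 1/(j + (2 + 48*j)) = 1/(2 + 49*j))
-W(N(-8)) = -1*66 = -66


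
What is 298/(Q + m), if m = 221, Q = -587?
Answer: -149/183 ≈ -0.81421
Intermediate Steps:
298/(Q + m) = 298/(-587 + 221) = 298/(-366) = 298*(-1/366) = -149/183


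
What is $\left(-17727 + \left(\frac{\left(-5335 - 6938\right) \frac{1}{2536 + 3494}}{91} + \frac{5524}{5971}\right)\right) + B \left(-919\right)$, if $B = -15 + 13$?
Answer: $- \frac{2478896359973}{156022230} \approx -15888.0$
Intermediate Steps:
$B = -2$
$\left(-17727 + \left(\frac{\left(-5335 - 6938\right) \frac{1}{2536 + 3494}}{91} + \frac{5524}{5971}\right)\right) + B \left(-919\right) = \left(-17727 + \left(\frac{\left(-5335 - 6938\right) \frac{1}{2536 + 3494}}{91} + \frac{5524}{5971}\right)\right) - -1838 = \left(-17727 + \left(- \frac{12273}{6030} \cdot \frac{1}{91} + 5524 \cdot \frac{1}{5971}\right)\right) + 1838 = \left(-17727 + \left(\left(-12273\right) \frac{1}{6030} \cdot \frac{1}{91} + \frac{5524}{5971}\right)\right) + 1838 = \left(-17727 + \left(\left(- \frac{4091}{2010}\right) \frac{1}{91} + \frac{5524}{5971}\right)\right) + 1838 = \left(-17727 + \left(- \frac{4091}{182910} + \frac{5524}{5971}\right)\right) + 1838 = \left(-17727 + \frac{140852497}{156022230}\right) + 1838 = - \frac{2765665218713}{156022230} + 1838 = - \frac{2478896359973}{156022230}$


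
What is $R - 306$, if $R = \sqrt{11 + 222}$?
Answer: $-306 + \sqrt{233} \approx -290.74$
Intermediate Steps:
$R = \sqrt{233} \approx 15.264$
$R - 306 = \sqrt{233} - 306 = -306 + \sqrt{233}$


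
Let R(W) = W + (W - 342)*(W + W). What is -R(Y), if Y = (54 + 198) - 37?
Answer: 54395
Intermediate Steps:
Y = 215 (Y = 252 - 37 = 215)
R(W) = W + 2*W*(-342 + W) (R(W) = W + (-342 + W)*(2*W) = W + 2*W*(-342 + W))
-R(Y) = -215*(-683 + 2*215) = -215*(-683 + 430) = -215*(-253) = -1*(-54395) = 54395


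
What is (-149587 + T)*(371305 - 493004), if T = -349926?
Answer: 60790232587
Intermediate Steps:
(-149587 + T)*(371305 - 493004) = (-149587 - 349926)*(371305 - 493004) = -499513*(-121699) = 60790232587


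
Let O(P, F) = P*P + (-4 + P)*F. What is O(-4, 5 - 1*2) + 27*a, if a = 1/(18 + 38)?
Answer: -421/56 ≈ -7.5179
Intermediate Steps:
O(P, F) = P**2 + F*(-4 + P)
a = 1/56 ≈ 0.017857
O(-4, 5 - 1*2) + 27*a = ((-4)**2 - 4*(5 - 1*2) + (5 - 1*2)*(-4)) + 27*(1/56) = (16 - 4*(5 - 2) + (5 - 2)*(-4)) + 27/56 = (16 - 4*3 + 3*(-4)) + 27/56 = (16 - 12 - 12) + 27/56 = -8 + 27/56 = -421/56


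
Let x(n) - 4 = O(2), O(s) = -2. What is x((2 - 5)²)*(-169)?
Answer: -338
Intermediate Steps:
x(n) = 2 (x(n) = 4 - 2 = 2)
x((2 - 5)²)*(-169) = 2*(-169) = -338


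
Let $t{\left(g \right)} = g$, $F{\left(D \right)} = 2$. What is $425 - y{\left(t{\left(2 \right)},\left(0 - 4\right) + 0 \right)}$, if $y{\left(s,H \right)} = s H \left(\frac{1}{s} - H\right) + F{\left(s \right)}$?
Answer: $459$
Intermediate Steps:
$y{\left(s,H \right)} = 2 + H s \left(\frac{1}{s} - H\right)$ ($y{\left(s,H \right)} = s H \left(\frac{1}{s} - H\right) + 2 = H s \left(\frac{1}{s} - H\right) + 2 = 2 + H s \left(\frac{1}{s} - H\right)$)
$425 - y{\left(t{\left(2 \right)},\left(0 - 4\right) + 0 \right)} = 425 - \left(2 + \left(\left(0 - 4\right) + 0\right) - 2 \left(\left(0 - 4\right) + 0\right)^{2}\right) = 425 - \left(2 + \left(-4 + 0\right) - 2 \left(-4 + 0\right)^{2}\right) = 425 - \left(2 - 4 - 2 \left(-4\right)^{2}\right) = 425 - \left(2 - 4 - 2 \cdot 16\right) = 425 - \left(2 - 4 - 32\right) = 425 - -34 = 425 + 34 = 459$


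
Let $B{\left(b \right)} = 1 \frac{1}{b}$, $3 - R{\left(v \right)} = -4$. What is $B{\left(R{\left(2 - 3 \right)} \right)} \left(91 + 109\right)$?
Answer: $\frac{200}{7} \approx 28.571$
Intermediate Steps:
$R{\left(v \right)} = 7$ ($R{\left(v \right)} = 3 - -4 = 3 + 4 = 7$)
$B{\left(b \right)} = \frac{1}{b}$
$B{\left(R{\left(2 - 3 \right)} \right)} \left(91 + 109\right) = \frac{91 + 109}{7} = \frac{1}{7} \cdot 200 = \frac{200}{7}$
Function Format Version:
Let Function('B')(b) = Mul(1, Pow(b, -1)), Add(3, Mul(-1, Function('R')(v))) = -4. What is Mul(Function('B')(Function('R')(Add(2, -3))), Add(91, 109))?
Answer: Rational(200, 7) ≈ 28.571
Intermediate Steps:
Function('R')(v) = 7 (Function('R')(v) = Add(3, Mul(-1, -4)) = Add(3, 4) = 7)
Function('B')(b) = Pow(b, -1)
Mul(Function('B')(Function('R')(Add(2, -3))), Add(91, 109)) = Mul(Pow(7, -1), Add(91, 109)) = Mul(Rational(1, 7), 200) = Rational(200, 7)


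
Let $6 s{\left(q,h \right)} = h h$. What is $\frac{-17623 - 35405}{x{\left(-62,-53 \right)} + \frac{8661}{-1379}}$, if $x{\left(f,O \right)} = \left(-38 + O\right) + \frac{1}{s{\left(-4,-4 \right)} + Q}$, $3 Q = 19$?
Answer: $\frac{658130508}{1205971} \approx 545.73$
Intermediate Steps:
$Q = \frac{19}{3}$ ($Q = \frac{1}{3} \cdot 19 = \frac{19}{3} \approx 6.3333$)
$s{\left(q,h \right)} = \frac{h^{2}}{6}$ ($s{\left(q,h \right)} = \frac{h h}{6} = \frac{h^{2}}{6}$)
$x{\left(f,O \right)} = - \frac{341}{9} + O$ ($x{\left(f,O \right)} = \left(-38 + O\right) + \frac{1}{\frac{\left(-4\right)^{2}}{6} + \frac{19}{3}} = \left(-38 + O\right) + \frac{1}{\frac{1}{6} \cdot 16 + \frac{19}{3}} = \left(-38 + O\right) + \frac{1}{\frac{8}{3} + \frac{19}{3}} = \left(-38 + O\right) + \frac{1}{9} = - \frac{341}{9} + O$)
$\frac{-17623 - 35405}{x{\left(-62,-53 \right)} + \frac{8661}{-1379}} = \frac{-17623 - 35405}{\left(- \frac{341}{9} - 53\right) + \frac{8661}{-1379}} = - \frac{53028}{- \frac{818}{9} + 8661 \left(- \frac{1}{1379}\right)} = - \frac{53028}{- \frac{818}{9} - \frac{8661}{1379}} = - \frac{53028}{- \frac{1205971}{12411}} = \left(-53028\right) \left(- \frac{12411}{1205971}\right) = \frac{658130508}{1205971}$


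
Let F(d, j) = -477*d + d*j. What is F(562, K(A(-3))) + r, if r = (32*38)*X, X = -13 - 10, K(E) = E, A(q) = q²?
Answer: -290984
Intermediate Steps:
X = -23
r = -27968 (r = (32*38)*(-23) = 1216*(-23) = -27968)
F(562, K(A(-3))) + r = 562*(-477 + (-3)²) - 27968 = 562*(-477 + 9) - 27968 = 562*(-468) - 27968 = -263016 - 27968 = -290984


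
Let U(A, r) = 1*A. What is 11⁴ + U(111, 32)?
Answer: 14752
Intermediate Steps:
U(A, r) = A
11⁴ + U(111, 32) = 11⁴ + 111 = 14641 + 111 = 14752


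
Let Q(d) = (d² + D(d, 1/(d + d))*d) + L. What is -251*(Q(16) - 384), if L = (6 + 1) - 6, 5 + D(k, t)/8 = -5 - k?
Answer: 867205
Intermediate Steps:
D(k, t) = -80 - 8*k (D(k, t) = -40 + 8*(-5 - k) = -40 + (-40 - 8*k) = -80 - 8*k)
L = 1 (L = 7 - 6 = 1)
Q(d) = 1 + d² + d*(-80 - 8*d) (Q(d) = (d² + (-80 - 8*d)*d) + 1 = (d² + d*(-80 - 8*d)) + 1 = 1 + d² + d*(-80 - 8*d))
-251*(Q(16) - 384) = -251*((1 - 80*16 - 7*16²) - 384) = -251*((1 - 1280 - 7*256) - 384) = -251*((1 - 1280 - 1792) - 384) = -251*(-3071 - 384) = -251*(-3455) = 867205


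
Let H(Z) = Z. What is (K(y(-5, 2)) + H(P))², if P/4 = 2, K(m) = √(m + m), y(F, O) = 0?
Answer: 64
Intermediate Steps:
K(m) = √2*√m (K(m) = √(2*m) = √2*√m)
P = 8 (P = 4*2 = 8)
(K(y(-5, 2)) + H(P))² = (√2*√0 + 8)² = (√2*0 + 8)² = (0 + 8)² = 8² = 64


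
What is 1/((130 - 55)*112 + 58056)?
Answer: 1/66456 ≈ 1.5048e-5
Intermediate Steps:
1/((130 - 55)*112 + 58056) = 1/(75*112 + 58056) = 1/(8400 + 58056) = 1/66456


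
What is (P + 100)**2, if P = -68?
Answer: 1024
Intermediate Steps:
(P + 100)**2 = (-68 + 100)**2 = 32**2 = 1024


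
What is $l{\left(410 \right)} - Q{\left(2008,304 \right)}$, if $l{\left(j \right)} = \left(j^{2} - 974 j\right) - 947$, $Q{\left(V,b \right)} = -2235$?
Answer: $-229952$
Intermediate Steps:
$l{\left(j \right)} = -947 + j^{2} - 974 j$
$l{\left(410 \right)} - Q{\left(2008,304 \right)} = \left(-947 + 410^{2} - 399340\right) - -2235 = \left(-947 + 168100 - 399340\right) + 2235 = -232187 + 2235 = -229952$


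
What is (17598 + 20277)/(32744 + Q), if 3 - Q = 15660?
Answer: 37875/17087 ≈ 2.2166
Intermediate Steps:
Q = -15657 (Q = 3 - 1*15660 = 3 - 15660 = -15657)
(17598 + 20277)/(32744 + Q) = (17598 + 20277)/(32744 - 15657) = 37875/17087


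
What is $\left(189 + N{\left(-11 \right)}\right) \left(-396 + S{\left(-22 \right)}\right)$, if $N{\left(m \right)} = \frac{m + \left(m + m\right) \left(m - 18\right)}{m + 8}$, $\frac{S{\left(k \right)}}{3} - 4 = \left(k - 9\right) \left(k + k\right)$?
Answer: $-74160$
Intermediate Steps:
$S{\left(k \right)} = 12 + 6 k \left(-9 + k\right)$ ($S{\left(k \right)} = 12 + 3 \left(k - 9\right) \left(k + k\right) = 12 + 3 \left(-9 + k\right) 2 k = 12 + 3 \cdot 2 k \left(-9 + k\right) = 12 + 6 k \left(-9 + k\right)$)
$N{\left(m \right)} = \frac{m + 2 m \left(-18 + m\right)}{8 + m}$
$\left(189 + N{\left(-11 \right)}\right) \left(-396 + S{\left(-22 \right)}\right) = \left(189 - \frac{11 \left(-35 + 2 \left(-11\right)\right)}{8 - 11}\right) \left(-396 + \left(12 - -1188 + 6 \left(-22\right)^{2}\right)\right) = \left(189 - \frac{11 \left(-35 - 22\right)}{-3}\right) \left(-396 + \left(12 + 1188 + 6 \cdot 484\right)\right) = \left(189 - \left(- \frac{11}{3}\right) \left(-57\right)\right) \left(-396 + \left(12 + 1188 + 2904\right)\right) = \left(189 - 209\right) \left(-396 + 4104\right) = \left(-20\right) 3708 = -74160$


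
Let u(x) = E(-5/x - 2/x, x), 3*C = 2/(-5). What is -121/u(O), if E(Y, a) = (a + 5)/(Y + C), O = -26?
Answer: 6413/8190 ≈ 0.78303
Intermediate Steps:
C = -2/15 (C = (2/(-5))/3 = (2*(-1/5))/3 = (1/3)*(-2/5) = -2/15 ≈ -0.13333)
E(Y, a) = (5 + a)/(-2/15 + Y) (E(Y, a) = (a + 5)/(Y - 2/15) = (5 + a)/(-2/15 + Y))
u(x) = 15*(5 + x)/(-2 - 105/x) (u(x) = 15*(5 + x)/(-2 + 15*(-5/x - 2/x)) = 15*(5 + x)/(-2 + 15*(-7/x)) = 15*(5 + x)/(-2 - 105/x))
-121/u(O) = -121*(105 + 2*(-26))/(390*(5 - 26)) = -121/((-15*(-26)*(-21)/(105 - 52))) = -121/((-15*(-26)*(-21)/53)) = -121/((-15*(-26)*1/53*(-21))) = -121/(-8190/53) = -121*(-53/8190) = 6413/8190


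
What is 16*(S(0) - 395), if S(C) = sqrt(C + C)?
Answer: -6320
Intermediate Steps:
S(C) = sqrt(2)*sqrt(C) (S(C) = sqrt(2*C) = sqrt(2)*sqrt(C))
16*(S(0) - 395) = 16*(sqrt(2)*sqrt(0) - 395) = 16*(sqrt(2)*0 - 395) = 16*(0 - 395) = 16*(-395) = -6320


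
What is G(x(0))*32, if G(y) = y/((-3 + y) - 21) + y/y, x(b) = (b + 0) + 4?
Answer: 128/5 ≈ 25.600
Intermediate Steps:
x(b) = 4 + b (x(b) = b + 4 = 4 + b)
G(y) = 1 + y/(-24 + y) (G(y) = y/(-24 + y) + 1 = 1 + y/(-24 + y))
G(x(0))*32 = (2*(-12 + (4 + 0))/(-24 + (4 + 0)))*32 = (2*(-12 + 4)/(-24 + 4))*32 = (2*(-8)/(-20))*32 = (2*(-1/20)*(-8))*32 = (⅘)*32 = 128/5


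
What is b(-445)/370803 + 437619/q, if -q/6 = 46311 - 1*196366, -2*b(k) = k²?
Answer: 12187752322/55640844165 ≈ 0.21904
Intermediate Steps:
b(k) = -k²/2
q = 900330 (q = -6*(46311 - 1*196366) = -6*(46311 - 196366) = -6*(-150055) = 900330)
b(-445)/370803 + 437619/q = -½*(-445)²/370803 + 437619/900330 = -½*198025*(1/370803) + 437619*(1/900330) = -198025/2*1/370803 + 145873/300110 = -198025/741606 + 145873/300110 = 12187752322/55640844165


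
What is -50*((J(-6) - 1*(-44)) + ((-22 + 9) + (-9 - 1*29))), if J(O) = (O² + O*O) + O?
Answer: -2950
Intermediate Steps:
J(O) = O + 2*O² (J(O) = (O² + O²) + O = 2*O² + O = O + 2*O²)
-50*((J(-6) - 1*(-44)) + ((-22 + 9) + (-9 - 1*29))) = -50*((-6*(1 + 2*(-6)) - 1*(-44)) + ((-22 + 9) + (-9 - 1*29))) = -50*((-6*(1 - 12) + 44) + (-13 + (-9 - 29))) = -50*((-6*(-11) + 44) + (-13 - 38)) = -50*((66 + 44) - 51) = -50*(110 - 51) = -50*59 = -2950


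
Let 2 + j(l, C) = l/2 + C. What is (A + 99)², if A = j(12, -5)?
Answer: 9604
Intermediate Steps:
j(l, C) = -2 + C + l/2 (j(l, C) = -2 + (l/2 + C) = -2 + (C + l/2) = -2 + C + l/2)
A = -1 (A = -2 - 5 + (½)*12 = -2 - 5 + 6 = -1)
(A + 99)² = (-1 + 99)² = 98² = 9604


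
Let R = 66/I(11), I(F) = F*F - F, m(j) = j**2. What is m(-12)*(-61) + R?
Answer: -43917/5 ≈ -8783.4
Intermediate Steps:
I(F) = F**2 - F
R = 3/5 (R = 66/((11*(-1 + 11))) = 66/((11*10)) = 66/110 = 66*(1/110) = 3/5 ≈ 0.60000)
m(-12)*(-61) + R = (-12)**2*(-61) + 3/5 = 144*(-61) + 3/5 = -8784 + 3/5 = -43917/5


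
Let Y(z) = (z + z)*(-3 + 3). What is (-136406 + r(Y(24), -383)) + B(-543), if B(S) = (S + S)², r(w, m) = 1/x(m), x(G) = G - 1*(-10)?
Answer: 389035269/373 ≈ 1.0430e+6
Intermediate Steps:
x(G) = 10 + G (x(G) = G + 10 = 10 + G)
Y(z) = 0 (Y(z) = (2*z)*0 = 0)
r(w, m) = 1/(10 + m)
B(S) = 4*S² (B(S) = (2*S)² = 4*S²)
(-136406 + r(Y(24), -383)) + B(-543) = (-136406 + 1/(10 - 383)) + 4*(-543)² = (-136406 + 1/(-373)) + 4*294849 = (-136406 - 1/373) + 1179396 = -50879439/373 + 1179396 = 389035269/373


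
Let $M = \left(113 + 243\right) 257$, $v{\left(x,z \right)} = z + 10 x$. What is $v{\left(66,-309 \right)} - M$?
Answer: $-91141$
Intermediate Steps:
$M = 91492$ ($M = 356 \cdot 257 = 91492$)
$v{\left(66,-309 \right)} - M = \left(-309 + 10 \cdot 66\right) - 91492 = \left(-309 + 660\right) - 91492 = 351 - 91492 = -91141$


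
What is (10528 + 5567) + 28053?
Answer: 44148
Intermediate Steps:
(10528 + 5567) + 28053 = 16095 + 28053 = 44148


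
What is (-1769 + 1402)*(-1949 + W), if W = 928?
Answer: 374707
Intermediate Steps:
(-1769 + 1402)*(-1949 + W) = (-1769 + 1402)*(-1949 + 928) = -367*(-1021) = 374707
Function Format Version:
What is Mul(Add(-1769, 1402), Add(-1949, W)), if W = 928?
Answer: 374707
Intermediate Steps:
Mul(Add(-1769, 1402), Add(-1949, W)) = Mul(Add(-1769, 1402), Add(-1949, 928)) = Mul(-367, -1021) = 374707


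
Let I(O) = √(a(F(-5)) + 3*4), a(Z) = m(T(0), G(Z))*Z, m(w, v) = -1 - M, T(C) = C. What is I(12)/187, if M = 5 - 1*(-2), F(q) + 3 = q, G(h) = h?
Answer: 2*√19/187 ≈ 0.046619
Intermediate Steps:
F(q) = -3 + q
M = 7 (M = 5 + 2 = 7)
m(w, v) = -8 (m(w, v) = -1 - 1*7 = -1 - 7 = -8)
a(Z) = -8*Z
I(O) = 2*√19 (I(O) = √(-8*(-3 - 5) + 3*4) = √(-8*(-8) + 12) = √(64 + 12) = √76 = 2*√19)
I(12)/187 = (2*√19)/187 = (2*√19)*(1/187) = 2*√19/187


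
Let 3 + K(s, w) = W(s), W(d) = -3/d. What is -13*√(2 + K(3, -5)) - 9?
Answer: -9 - 13*I*√2 ≈ -9.0 - 18.385*I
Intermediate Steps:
K(s, w) = -3 - 3/s
-13*√(2 + K(3, -5)) - 9 = -13*√(2 + (-3 - 3/3)) - 9 = -13*√(2 + (-3 - 3*⅓)) - 9 = -13*√(2 + (-3 - 1)) - 9 = -13*√(2 - 4) - 9 = -13*I*√2 - 9 = -9 - 13*I*√2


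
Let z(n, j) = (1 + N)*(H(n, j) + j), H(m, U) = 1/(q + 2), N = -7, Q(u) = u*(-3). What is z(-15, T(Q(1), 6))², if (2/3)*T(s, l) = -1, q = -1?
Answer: 9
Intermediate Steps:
Q(u) = -3*u
T(s, l) = -3/2 (T(s, l) = (3/2)*(-1) = -3/2)
H(m, U) = 1 (H(m, U) = 1/(-1 + 2) = 1/1 = 1)
z(n, j) = -6 - 6*j (z(n, j) = (1 - 7)*(1 + j) = -6*(1 + j) = -6 - 6*j)
z(-15, T(Q(1), 6))² = (-6 - 6*(-3/2))² = (-6 + 9)² = 3² = 9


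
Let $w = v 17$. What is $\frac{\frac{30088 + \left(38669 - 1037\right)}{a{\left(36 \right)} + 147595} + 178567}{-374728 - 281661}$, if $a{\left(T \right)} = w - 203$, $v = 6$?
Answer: $- \frac{13168814409}{48406719583} \approx -0.27205$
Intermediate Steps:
$w = 102$ ($w = 6 \cdot 17 = 102$)
$a{\left(T \right)} = -101$ ($a{\left(T \right)} = 102 - 203 = -101$)
$\frac{\frac{30088 + \left(38669 - 1037\right)}{a{\left(36 \right)} + 147595} + 178567}{-374728 - 281661} = \frac{\frac{30088 + \left(38669 - 1037\right)}{-101 + 147595} + 178567}{-374728 - 281661} = \frac{\frac{30088 + 37632}{147494} + 178567}{-656389} = \left(67720 \cdot \frac{1}{147494} + 178567\right) \left(- \frac{1}{656389}\right) = \left(\frac{33860}{73747} + 178567\right) \left(- \frac{1}{656389}\right) = \frac{13168814409}{73747} \left(- \frac{1}{656389}\right) = - \frac{13168814409}{48406719583}$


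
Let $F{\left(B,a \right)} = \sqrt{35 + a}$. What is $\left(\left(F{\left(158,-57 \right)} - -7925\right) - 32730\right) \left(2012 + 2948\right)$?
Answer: $-123032800 + 4960 i \sqrt{22} \approx -1.2303 \cdot 10^{8} + 23264.0 i$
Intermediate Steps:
$\left(\left(F{\left(158,-57 \right)} - -7925\right) - 32730\right) \left(2012 + 2948\right) = \left(\left(\sqrt{35 - 57} - -7925\right) - 32730\right) \left(2012 + 2948\right) = \left(\left(\sqrt{-22} + 7925\right) - 32730\right) 4960 = \left(\left(i \sqrt{22} + 7925\right) - 32730\right) 4960 = \left(\left(7925 + i \sqrt{22}\right) - 32730\right) 4960 = \left(-24805 + i \sqrt{22}\right) 4960 = -123032800 + 4960 i \sqrt{22}$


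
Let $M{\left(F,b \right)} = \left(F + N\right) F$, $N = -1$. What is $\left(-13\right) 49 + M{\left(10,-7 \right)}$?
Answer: $-547$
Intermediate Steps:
$M{\left(F,b \right)} = F \left(-1 + F\right)$ ($M{\left(F,b \right)} = \left(F - 1\right) F = \left(-1 + F\right) F = F \left(-1 + F\right)$)
$\left(-13\right) 49 + M{\left(10,-7 \right)} = \left(-13\right) 49 + 10 \left(-1 + 10\right) = -637 + 10 \cdot 9 = -637 + 90 = -547$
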